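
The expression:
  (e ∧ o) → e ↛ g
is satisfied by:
  {g: False, e: False, o: False}
  {o: True, g: False, e: False}
  {e: True, g: False, o: False}
  {o: True, e: True, g: False}
  {g: True, o: False, e: False}
  {o: True, g: True, e: False}
  {e: True, g: True, o: False}


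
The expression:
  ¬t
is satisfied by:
  {t: False}


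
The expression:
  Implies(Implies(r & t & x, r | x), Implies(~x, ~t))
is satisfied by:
  {x: True, t: False}
  {t: False, x: False}
  {t: True, x: True}


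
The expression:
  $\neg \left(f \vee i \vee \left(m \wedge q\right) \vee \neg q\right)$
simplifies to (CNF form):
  $q \wedge \neg f \wedge \neg i \wedge \neg m$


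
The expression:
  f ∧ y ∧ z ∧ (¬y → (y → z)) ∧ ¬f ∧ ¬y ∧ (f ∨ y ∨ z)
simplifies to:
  False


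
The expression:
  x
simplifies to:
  x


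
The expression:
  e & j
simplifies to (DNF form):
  e & j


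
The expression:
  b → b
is always true.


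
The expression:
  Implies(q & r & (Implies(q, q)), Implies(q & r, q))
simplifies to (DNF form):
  True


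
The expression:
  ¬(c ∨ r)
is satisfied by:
  {r: False, c: False}


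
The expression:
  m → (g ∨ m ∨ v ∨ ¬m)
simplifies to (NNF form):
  True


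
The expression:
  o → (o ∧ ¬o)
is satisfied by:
  {o: False}


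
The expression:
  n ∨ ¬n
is always true.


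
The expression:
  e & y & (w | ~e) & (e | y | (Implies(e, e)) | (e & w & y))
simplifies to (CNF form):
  e & w & y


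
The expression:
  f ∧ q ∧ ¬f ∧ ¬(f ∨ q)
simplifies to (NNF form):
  False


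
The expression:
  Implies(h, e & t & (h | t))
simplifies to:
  ~h | (e & t)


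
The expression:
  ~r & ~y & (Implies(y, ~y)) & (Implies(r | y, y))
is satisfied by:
  {y: False, r: False}


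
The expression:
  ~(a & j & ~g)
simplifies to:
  g | ~a | ~j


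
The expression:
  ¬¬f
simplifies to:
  f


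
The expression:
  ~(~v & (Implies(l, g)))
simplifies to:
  v | (l & ~g)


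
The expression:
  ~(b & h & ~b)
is always true.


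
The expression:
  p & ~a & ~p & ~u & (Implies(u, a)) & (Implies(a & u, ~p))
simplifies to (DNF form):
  False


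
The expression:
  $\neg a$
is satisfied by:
  {a: False}


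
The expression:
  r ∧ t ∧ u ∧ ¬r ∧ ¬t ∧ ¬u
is never true.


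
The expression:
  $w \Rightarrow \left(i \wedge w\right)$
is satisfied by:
  {i: True, w: False}
  {w: False, i: False}
  {w: True, i: True}


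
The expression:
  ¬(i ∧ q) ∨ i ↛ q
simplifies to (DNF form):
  ¬i ∨ ¬q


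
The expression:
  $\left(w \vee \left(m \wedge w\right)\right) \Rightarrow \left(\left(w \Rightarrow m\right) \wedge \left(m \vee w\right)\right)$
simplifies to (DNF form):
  $m \vee \neg w$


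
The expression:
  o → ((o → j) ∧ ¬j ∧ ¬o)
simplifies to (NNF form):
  ¬o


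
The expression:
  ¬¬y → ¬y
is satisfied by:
  {y: False}


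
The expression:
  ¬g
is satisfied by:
  {g: False}


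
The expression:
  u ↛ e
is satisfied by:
  {u: True, e: False}


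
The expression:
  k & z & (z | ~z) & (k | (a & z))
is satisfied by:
  {z: True, k: True}


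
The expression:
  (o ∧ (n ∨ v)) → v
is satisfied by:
  {v: True, o: False, n: False}
  {o: False, n: False, v: False}
  {n: True, v: True, o: False}
  {n: True, o: False, v: False}
  {v: True, o: True, n: False}
  {o: True, v: False, n: False}
  {n: True, o: True, v: True}


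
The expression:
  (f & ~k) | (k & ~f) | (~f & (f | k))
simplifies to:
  (f & ~k) | (k & ~f)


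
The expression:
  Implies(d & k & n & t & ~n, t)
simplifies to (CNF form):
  True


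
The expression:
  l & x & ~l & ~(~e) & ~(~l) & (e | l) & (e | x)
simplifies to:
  False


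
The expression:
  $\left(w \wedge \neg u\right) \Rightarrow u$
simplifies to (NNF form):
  $u \vee \neg w$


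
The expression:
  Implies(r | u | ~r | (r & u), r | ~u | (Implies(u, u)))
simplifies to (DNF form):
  True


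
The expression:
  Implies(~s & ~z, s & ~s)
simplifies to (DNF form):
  s | z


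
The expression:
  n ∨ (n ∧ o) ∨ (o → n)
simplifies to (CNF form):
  n ∨ ¬o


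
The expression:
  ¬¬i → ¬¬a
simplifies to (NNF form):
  a ∨ ¬i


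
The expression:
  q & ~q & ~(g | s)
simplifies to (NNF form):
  False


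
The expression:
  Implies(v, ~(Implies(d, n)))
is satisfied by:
  {d: True, n: False, v: False}
  {n: False, v: False, d: False}
  {d: True, n: True, v: False}
  {n: True, d: False, v: False}
  {v: True, d: True, n: False}


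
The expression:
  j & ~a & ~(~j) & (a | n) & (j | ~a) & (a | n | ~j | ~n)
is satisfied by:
  {j: True, n: True, a: False}


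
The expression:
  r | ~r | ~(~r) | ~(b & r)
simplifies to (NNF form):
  True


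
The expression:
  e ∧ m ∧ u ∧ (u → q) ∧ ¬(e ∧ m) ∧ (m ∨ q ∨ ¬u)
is never true.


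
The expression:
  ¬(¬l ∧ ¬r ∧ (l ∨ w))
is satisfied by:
  {r: True, l: True, w: False}
  {r: True, w: False, l: False}
  {l: True, w: False, r: False}
  {l: False, w: False, r: False}
  {r: True, l: True, w: True}
  {r: True, w: True, l: False}
  {l: True, w: True, r: False}


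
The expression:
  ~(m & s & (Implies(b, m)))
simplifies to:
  ~m | ~s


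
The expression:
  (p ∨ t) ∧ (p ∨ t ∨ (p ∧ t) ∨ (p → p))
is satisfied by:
  {t: True, p: True}
  {t: True, p: False}
  {p: True, t: False}


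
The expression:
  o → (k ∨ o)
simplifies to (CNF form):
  True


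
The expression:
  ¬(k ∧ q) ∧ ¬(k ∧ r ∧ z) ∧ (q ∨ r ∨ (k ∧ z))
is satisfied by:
  {r: True, q: True, z: False, k: False}
  {r: True, z: True, q: True, k: False}
  {r: True, q: False, z: False, k: False}
  {r: True, z: True, q: False, k: False}
  {q: True, r: False, z: False, k: False}
  {z: True, q: True, r: False, k: False}
  {k: True, r: True, q: False, z: False}
  {k: True, z: True, r: False, q: False}


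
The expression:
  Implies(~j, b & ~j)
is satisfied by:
  {b: True, j: True}
  {b: True, j: False}
  {j: True, b: False}


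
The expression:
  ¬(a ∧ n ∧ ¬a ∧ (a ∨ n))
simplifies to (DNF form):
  True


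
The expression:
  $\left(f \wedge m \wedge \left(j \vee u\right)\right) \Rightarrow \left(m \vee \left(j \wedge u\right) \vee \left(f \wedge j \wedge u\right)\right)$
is always true.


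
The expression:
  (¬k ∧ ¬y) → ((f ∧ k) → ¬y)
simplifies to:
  True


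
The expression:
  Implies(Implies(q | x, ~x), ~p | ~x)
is always true.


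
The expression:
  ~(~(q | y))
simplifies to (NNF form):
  q | y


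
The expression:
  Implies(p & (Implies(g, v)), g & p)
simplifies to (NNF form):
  g | ~p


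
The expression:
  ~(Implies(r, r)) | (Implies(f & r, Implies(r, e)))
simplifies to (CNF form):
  e | ~f | ~r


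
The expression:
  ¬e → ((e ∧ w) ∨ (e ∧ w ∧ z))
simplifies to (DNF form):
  e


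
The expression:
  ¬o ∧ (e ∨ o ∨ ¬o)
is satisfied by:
  {o: False}


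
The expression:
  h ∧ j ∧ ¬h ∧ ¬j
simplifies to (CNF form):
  False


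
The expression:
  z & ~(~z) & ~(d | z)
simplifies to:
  False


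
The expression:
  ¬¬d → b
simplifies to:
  b ∨ ¬d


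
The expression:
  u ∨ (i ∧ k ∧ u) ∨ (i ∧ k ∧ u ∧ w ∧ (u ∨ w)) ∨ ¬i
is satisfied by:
  {u: True, i: False}
  {i: False, u: False}
  {i: True, u: True}


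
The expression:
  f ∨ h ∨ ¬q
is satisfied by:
  {h: True, f: True, q: False}
  {h: True, f: False, q: False}
  {f: True, h: False, q: False}
  {h: False, f: False, q: False}
  {q: True, h: True, f: True}
  {q: True, h: True, f: False}
  {q: True, f: True, h: False}


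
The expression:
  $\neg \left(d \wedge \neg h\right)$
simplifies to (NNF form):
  $h \vee \neg d$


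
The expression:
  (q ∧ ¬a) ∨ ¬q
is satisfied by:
  {q: False, a: False}
  {a: True, q: False}
  {q: True, a: False}


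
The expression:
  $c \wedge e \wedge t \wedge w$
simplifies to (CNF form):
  $c \wedge e \wedge t \wedge w$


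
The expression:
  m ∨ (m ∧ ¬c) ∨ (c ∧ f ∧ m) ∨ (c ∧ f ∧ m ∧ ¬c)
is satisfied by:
  {m: True}


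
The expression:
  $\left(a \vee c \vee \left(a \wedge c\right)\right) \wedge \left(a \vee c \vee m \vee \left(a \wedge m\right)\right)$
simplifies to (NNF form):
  $a \vee c$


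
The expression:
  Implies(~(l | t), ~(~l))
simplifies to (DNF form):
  l | t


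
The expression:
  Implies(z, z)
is always true.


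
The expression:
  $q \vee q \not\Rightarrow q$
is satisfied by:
  {q: True}


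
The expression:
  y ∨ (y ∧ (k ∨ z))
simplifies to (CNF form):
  y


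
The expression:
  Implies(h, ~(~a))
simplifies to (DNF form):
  a | ~h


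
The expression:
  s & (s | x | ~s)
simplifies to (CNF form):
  s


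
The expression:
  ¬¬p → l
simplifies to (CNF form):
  l ∨ ¬p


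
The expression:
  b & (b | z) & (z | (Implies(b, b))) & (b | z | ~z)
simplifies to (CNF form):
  b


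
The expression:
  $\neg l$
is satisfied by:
  {l: False}


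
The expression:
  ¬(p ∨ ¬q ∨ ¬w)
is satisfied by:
  {w: True, q: True, p: False}


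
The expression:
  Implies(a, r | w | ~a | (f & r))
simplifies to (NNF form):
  r | w | ~a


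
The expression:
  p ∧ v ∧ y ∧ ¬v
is never true.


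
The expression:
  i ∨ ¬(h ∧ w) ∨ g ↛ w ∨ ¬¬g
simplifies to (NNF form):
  g ∨ i ∨ ¬h ∨ ¬w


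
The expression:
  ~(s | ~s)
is never true.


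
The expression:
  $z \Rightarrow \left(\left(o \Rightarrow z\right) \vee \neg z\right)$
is always true.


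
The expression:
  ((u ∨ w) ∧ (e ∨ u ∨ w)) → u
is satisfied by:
  {u: True, w: False}
  {w: False, u: False}
  {w: True, u: True}


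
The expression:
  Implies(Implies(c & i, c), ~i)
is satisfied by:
  {i: False}


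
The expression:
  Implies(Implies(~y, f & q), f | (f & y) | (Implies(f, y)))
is always true.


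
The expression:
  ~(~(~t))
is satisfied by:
  {t: False}


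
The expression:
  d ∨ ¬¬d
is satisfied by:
  {d: True}


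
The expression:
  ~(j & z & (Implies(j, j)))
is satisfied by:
  {z: False, j: False}
  {j: True, z: False}
  {z: True, j: False}


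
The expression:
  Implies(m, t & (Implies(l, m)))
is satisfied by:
  {t: True, m: False}
  {m: False, t: False}
  {m: True, t: True}


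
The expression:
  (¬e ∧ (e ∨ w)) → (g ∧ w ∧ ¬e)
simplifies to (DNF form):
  e ∨ g ∨ ¬w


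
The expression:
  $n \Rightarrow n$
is always true.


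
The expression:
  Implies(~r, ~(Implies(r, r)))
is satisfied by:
  {r: True}


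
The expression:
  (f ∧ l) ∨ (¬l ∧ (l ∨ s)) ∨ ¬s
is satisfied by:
  {f: True, l: False, s: False}
  {l: False, s: False, f: False}
  {s: True, f: True, l: False}
  {s: True, l: False, f: False}
  {f: True, l: True, s: False}
  {l: True, f: False, s: False}
  {s: True, l: True, f: True}


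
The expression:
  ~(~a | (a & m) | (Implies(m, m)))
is never true.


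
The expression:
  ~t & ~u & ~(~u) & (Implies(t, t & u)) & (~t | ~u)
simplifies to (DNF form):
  False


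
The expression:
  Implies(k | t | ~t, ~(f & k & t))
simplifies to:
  ~f | ~k | ~t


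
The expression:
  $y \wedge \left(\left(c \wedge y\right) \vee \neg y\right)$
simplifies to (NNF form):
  $c \wedge y$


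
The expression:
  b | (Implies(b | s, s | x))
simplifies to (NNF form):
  True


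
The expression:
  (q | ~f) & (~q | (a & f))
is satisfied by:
  {a: True, q: False, f: False}
  {a: False, q: False, f: False}
  {q: True, f: True, a: True}


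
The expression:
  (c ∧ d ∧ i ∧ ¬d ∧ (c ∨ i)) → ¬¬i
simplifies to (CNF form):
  True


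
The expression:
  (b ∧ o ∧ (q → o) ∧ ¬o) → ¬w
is always true.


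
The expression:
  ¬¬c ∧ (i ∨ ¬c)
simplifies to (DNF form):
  c ∧ i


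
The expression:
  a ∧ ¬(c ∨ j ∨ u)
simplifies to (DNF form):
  a ∧ ¬c ∧ ¬j ∧ ¬u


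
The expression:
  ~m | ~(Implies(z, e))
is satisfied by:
  {z: True, m: False, e: False}
  {z: False, m: False, e: False}
  {e: True, z: True, m: False}
  {e: True, z: False, m: False}
  {m: True, z: True, e: False}


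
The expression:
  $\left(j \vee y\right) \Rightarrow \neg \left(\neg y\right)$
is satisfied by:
  {y: True, j: False}
  {j: False, y: False}
  {j: True, y: True}


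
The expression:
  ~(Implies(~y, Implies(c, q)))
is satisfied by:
  {c: True, q: False, y: False}


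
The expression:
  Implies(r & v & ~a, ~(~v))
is always true.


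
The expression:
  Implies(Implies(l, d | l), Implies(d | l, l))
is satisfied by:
  {l: True, d: False}
  {d: False, l: False}
  {d: True, l: True}


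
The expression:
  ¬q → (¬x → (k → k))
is always true.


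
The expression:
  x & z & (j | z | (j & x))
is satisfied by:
  {z: True, x: True}


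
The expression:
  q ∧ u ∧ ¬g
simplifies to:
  q ∧ u ∧ ¬g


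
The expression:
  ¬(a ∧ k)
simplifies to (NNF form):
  ¬a ∨ ¬k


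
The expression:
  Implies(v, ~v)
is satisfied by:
  {v: False}


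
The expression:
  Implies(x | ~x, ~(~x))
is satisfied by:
  {x: True}


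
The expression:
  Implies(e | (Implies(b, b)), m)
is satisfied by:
  {m: True}


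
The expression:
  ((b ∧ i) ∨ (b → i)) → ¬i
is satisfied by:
  {i: False}


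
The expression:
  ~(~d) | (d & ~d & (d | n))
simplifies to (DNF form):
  d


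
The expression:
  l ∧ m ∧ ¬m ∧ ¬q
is never true.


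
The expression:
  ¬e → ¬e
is always true.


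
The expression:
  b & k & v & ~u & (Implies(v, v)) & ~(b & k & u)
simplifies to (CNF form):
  b & k & v & ~u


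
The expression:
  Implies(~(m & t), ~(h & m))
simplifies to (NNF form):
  t | ~h | ~m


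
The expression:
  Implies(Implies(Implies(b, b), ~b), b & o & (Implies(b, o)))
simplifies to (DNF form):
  b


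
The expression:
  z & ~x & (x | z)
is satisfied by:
  {z: True, x: False}


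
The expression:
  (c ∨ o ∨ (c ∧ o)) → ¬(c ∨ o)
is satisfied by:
  {o: False, c: False}


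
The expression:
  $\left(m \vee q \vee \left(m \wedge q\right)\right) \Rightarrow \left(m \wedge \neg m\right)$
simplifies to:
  $\neg m \wedge \neg q$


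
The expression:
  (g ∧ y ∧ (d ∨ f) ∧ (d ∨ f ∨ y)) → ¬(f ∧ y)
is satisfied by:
  {g: False, y: False, f: False}
  {f: True, g: False, y: False}
  {y: True, g: False, f: False}
  {f: True, y: True, g: False}
  {g: True, f: False, y: False}
  {f: True, g: True, y: False}
  {y: True, g: True, f: False}


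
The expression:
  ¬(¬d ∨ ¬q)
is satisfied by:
  {d: True, q: True}


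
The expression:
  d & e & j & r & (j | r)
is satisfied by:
  {r: True, j: True, e: True, d: True}


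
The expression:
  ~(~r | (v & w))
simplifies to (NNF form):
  r & (~v | ~w)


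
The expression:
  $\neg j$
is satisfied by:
  {j: False}


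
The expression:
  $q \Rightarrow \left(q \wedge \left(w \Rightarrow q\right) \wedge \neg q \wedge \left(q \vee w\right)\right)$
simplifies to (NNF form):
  $\neg q$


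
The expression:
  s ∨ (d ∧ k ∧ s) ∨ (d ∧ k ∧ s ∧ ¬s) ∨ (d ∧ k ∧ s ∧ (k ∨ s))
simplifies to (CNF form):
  s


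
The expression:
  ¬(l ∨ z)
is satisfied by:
  {z: False, l: False}


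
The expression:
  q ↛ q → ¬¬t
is always true.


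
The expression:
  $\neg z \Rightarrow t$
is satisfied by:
  {t: True, z: True}
  {t: True, z: False}
  {z: True, t: False}


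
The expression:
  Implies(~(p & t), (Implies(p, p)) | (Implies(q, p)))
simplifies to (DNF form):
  True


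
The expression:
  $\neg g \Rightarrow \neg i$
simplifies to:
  $g \vee \neg i$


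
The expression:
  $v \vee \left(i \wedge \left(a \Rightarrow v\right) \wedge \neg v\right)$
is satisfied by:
  {i: True, v: True, a: False}
  {v: True, a: False, i: False}
  {i: True, v: True, a: True}
  {v: True, a: True, i: False}
  {i: True, a: False, v: False}


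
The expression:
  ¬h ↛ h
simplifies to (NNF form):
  ¬h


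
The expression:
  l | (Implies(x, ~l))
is always true.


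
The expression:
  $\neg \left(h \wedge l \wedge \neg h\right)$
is always true.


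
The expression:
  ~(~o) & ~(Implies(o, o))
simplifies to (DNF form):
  False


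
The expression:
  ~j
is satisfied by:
  {j: False}


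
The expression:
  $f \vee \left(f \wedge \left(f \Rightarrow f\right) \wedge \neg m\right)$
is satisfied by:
  {f: True}


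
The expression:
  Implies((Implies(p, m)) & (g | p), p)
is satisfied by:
  {p: True, g: False}
  {g: False, p: False}
  {g: True, p: True}


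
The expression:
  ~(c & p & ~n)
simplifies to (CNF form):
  n | ~c | ~p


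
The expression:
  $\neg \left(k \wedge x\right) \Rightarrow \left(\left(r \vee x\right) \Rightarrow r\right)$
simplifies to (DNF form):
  $k \vee r \vee \neg x$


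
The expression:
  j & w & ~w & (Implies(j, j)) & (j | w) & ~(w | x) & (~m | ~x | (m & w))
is never true.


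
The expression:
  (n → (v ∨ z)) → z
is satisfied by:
  {z: True, n: True, v: False}
  {z: True, n: False, v: False}
  {z: True, v: True, n: True}
  {z: True, v: True, n: False}
  {n: True, v: False, z: False}


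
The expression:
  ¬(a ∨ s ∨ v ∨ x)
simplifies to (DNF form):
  ¬a ∧ ¬s ∧ ¬v ∧ ¬x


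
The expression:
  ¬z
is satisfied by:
  {z: False}


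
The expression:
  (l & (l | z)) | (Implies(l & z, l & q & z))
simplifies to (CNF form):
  True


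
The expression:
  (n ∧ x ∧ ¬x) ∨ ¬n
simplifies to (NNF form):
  ¬n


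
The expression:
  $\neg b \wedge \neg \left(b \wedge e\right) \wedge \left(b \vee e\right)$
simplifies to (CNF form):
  $e \wedge \neg b$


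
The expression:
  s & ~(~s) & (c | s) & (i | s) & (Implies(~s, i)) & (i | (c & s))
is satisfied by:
  {i: True, c: True, s: True}
  {i: True, s: True, c: False}
  {c: True, s: True, i: False}


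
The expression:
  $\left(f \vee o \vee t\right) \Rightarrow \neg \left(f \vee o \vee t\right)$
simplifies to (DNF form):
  $\neg f \wedge \neg o \wedge \neg t$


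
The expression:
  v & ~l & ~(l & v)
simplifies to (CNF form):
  v & ~l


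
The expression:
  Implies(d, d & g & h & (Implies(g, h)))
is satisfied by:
  {h: True, g: True, d: False}
  {h: True, g: False, d: False}
  {g: True, h: False, d: False}
  {h: False, g: False, d: False}
  {d: True, h: True, g: True}


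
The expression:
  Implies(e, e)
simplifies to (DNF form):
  True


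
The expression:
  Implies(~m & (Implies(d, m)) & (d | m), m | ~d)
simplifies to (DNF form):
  True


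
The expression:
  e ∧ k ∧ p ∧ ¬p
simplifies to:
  False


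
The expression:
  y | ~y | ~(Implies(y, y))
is always true.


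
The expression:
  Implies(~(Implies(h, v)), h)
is always true.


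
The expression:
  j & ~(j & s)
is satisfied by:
  {j: True, s: False}


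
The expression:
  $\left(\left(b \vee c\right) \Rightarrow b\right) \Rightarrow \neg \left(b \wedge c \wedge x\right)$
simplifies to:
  $\neg b \vee \neg c \vee \neg x$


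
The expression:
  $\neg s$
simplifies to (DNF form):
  $\neg s$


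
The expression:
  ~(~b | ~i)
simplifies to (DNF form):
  b & i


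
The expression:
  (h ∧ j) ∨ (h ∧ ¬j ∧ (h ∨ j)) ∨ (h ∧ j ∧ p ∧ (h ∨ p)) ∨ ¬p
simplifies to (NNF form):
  h ∨ ¬p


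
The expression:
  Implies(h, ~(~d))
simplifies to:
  d | ~h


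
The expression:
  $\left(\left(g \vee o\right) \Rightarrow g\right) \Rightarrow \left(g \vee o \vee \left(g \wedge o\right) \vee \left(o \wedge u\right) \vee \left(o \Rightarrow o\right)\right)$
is always true.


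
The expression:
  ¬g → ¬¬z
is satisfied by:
  {z: True, g: True}
  {z: True, g: False}
  {g: True, z: False}


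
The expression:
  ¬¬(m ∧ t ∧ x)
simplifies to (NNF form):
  m ∧ t ∧ x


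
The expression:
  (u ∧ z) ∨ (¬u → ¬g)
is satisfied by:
  {u: True, g: False}
  {g: False, u: False}
  {g: True, u: True}


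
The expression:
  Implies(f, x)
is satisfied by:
  {x: True, f: False}
  {f: False, x: False}
  {f: True, x: True}


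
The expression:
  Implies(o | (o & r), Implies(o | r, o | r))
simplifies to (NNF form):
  True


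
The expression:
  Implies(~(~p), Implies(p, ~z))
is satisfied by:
  {p: False, z: False}
  {z: True, p: False}
  {p: True, z: False}


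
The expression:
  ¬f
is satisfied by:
  {f: False}


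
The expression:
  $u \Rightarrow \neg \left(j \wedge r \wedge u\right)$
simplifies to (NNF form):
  $\neg j \vee \neg r \vee \neg u$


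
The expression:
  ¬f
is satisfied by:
  {f: False}


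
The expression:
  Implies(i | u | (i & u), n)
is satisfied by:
  {n: True, i: False, u: False}
  {n: True, u: True, i: False}
  {n: True, i: True, u: False}
  {n: True, u: True, i: True}
  {u: False, i: False, n: False}


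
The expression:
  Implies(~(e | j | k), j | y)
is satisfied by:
  {y: True, k: True, e: True, j: True}
  {y: True, k: True, e: True, j: False}
  {y: True, k: True, j: True, e: False}
  {y: True, k: True, j: False, e: False}
  {y: True, e: True, j: True, k: False}
  {y: True, e: True, j: False, k: False}
  {y: True, e: False, j: True, k: False}
  {y: True, e: False, j: False, k: False}
  {k: True, e: True, j: True, y: False}
  {k: True, e: True, j: False, y: False}
  {k: True, j: True, e: False, y: False}
  {k: True, j: False, e: False, y: False}
  {e: True, j: True, k: False, y: False}
  {e: True, k: False, j: False, y: False}
  {j: True, k: False, e: False, y: False}


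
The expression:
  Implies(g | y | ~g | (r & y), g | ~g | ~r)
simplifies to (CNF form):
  True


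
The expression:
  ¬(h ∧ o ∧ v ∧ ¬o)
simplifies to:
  True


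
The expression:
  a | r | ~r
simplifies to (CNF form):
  True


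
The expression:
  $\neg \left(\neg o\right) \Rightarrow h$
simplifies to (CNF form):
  $h \vee \neg o$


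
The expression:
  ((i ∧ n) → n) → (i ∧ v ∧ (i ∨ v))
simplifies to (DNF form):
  i ∧ v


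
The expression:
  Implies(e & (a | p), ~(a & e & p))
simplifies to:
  ~a | ~e | ~p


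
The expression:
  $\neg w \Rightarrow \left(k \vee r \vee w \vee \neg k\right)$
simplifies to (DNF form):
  $\text{True}$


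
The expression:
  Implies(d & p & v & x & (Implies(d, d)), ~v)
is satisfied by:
  {p: False, v: False, d: False, x: False}
  {x: True, p: False, v: False, d: False}
  {d: True, p: False, v: False, x: False}
  {x: True, d: True, p: False, v: False}
  {v: True, x: False, p: False, d: False}
  {x: True, v: True, p: False, d: False}
  {d: True, v: True, x: False, p: False}
  {x: True, d: True, v: True, p: False}
  {p: True, d: False, v: False, x: False}
  {x: True, p: True, d: False, v: False}
  {d: True, p: True, x: False, v: False}
  {x: True, d: True, p: True, v: False}
  {v: True, p: True, d: False, x: False}
  {x: True, v: True, p: True, d: False}
  {d: True, v: True, p: True, x: False}


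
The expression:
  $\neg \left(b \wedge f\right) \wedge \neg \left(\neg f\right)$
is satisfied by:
  {f: True, b: False}


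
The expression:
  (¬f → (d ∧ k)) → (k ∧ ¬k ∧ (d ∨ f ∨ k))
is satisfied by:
  {f: False, k: False, d: False}
  {d: True, f: False, k: False}
  {k: True, f: False, d: False}


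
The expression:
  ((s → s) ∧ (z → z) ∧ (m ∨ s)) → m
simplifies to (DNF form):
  m ∨ ¬s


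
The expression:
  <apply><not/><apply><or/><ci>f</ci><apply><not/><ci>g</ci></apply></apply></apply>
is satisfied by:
  {g: True, f: False}


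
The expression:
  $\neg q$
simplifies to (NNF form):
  $\neg q$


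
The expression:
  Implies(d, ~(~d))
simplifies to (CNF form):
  True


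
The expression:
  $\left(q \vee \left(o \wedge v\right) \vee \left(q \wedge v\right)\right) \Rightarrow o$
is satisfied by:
  {o: True, q: False}
  {q: False, o: False}
  {q: True, o: True}


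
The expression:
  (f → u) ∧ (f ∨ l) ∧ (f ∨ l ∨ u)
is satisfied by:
  {l: True, u: True, f: False}
  {l: True, u: False, f: False}
  {l: True, f: True, u: True}
  {f: True, u: True, l: False}


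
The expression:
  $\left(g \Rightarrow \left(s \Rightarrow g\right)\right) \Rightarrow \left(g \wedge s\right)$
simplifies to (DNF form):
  $g \wedge s$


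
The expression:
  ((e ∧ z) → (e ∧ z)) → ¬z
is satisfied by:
  {z: False}


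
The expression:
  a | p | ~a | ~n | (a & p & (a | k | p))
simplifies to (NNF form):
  True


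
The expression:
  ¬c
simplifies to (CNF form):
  ¬c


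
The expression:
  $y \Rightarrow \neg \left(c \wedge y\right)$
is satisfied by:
  {c: False, y: False}
  {y: True, c: False}
  {c: True, y: False}


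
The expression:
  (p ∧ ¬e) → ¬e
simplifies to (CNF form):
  True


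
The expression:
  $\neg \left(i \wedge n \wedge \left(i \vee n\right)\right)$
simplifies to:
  $\neg i \vee \neg n$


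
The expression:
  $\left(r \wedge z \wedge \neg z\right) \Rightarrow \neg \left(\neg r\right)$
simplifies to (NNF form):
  $\text{True}$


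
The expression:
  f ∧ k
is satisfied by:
  {f: True, k: True}


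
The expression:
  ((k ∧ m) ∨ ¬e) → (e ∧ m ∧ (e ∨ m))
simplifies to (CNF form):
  e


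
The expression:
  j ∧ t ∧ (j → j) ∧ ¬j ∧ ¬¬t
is never true.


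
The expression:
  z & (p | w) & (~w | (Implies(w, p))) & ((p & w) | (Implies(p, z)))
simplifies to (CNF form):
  p & z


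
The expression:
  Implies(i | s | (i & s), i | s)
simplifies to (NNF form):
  True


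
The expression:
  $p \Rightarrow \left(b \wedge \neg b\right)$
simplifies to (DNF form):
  $\neg p$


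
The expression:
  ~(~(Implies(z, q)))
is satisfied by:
  {q: True, z: False}
  {z: False, q: False}
  {z: True, q: True}


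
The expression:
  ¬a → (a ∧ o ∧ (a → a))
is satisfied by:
  {a: True}


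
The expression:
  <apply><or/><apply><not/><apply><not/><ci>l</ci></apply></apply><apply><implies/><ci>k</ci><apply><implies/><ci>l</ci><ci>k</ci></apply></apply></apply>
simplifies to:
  <true/>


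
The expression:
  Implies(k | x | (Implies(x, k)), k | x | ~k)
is always true.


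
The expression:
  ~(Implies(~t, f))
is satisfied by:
  {t: False, f: False}


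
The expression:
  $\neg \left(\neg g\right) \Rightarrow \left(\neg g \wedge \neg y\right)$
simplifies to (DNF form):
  $\neg g$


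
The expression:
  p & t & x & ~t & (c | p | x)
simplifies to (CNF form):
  False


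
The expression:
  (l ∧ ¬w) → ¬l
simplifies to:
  w ∨ ¬l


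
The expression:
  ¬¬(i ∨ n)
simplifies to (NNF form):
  i ∨ n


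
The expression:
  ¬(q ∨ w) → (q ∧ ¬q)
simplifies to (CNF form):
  q ∨ w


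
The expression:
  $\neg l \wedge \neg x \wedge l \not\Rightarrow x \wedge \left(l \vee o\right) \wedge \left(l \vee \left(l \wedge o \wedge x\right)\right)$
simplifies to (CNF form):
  $\text{False}$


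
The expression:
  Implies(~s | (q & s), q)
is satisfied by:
  {q: True, s: True}
  {q: True, s: False}
  {s: True, q: False}


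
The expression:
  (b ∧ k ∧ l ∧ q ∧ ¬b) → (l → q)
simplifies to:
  True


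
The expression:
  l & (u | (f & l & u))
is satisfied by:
  {u: True, l: True}


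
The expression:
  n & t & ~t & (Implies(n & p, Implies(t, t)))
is never true.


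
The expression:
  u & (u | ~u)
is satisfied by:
  {u: True}


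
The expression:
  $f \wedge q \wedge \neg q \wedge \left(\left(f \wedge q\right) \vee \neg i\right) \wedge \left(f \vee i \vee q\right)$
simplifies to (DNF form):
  $\text{False}$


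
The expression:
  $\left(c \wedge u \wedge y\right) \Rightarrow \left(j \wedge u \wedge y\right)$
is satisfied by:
  {j: True, c: False, u: False, y: False}
  {j: False, c: False, u: False, y: False}
  {y: True, j: True, c: False, u: False}
  {y: True, j: False, c: False, u: False}
  {u: True, j: True, c: False, y: False}
  {u: True, j: False, c: False, y: False}
  {y: True, u: True, j: True, c: False}
  {y: True, u: True, j: False, c: False}
  {c: True, j: True, y: False, u: False}
  {c: True, j: False, y: False, u: False}
  {y: True, c: True, j: True, u: False}
  {y: True, c: True, j: False, u: False}
  {u: True, c: True, j: True, y: False}
  {u: True, c: True, j: False, y: False}
  {u: True, c: True, y: True, j: True}


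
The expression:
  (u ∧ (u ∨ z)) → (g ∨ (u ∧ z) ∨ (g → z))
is always true.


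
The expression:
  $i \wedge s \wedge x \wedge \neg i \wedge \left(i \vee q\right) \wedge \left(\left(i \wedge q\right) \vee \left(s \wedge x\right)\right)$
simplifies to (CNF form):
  $\text{False}$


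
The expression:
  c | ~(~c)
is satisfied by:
  {c: True}


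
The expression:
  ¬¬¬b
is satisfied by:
  {b: False}


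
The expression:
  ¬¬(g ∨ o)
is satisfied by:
  {o: True, g: True}
  {o: True, g: False}
  {g: True, o: False}


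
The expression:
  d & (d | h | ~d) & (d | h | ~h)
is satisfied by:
  {d: True}


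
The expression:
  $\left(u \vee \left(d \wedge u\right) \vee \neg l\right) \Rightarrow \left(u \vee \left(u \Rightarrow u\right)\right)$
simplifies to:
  $\text{True}$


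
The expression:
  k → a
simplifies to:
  a ∨ ¬k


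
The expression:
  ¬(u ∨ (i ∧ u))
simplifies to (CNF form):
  ¬u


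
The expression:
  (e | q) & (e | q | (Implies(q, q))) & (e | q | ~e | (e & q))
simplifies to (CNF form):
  e | q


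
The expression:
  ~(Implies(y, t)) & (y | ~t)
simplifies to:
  y & ~t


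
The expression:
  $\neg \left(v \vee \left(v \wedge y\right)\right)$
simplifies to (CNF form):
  $\neg v$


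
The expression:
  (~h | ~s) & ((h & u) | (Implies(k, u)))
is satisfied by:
  {u: True, h: False, s: False, k: False}
  {u: False, h: False, s: False, k: False}
  {u: True, k: True, h: False, s: False}
  {u: True, s: True, k: False, h: False}
  {s: True, k: False, h: False, u: False}
  {u: True, k: True, s: True, h: False}
  {u: True, h: True, k: False, s: False}
  {h: True, k: False, s: False, u: False}
  {u: True, k: True, h: True, s: False}


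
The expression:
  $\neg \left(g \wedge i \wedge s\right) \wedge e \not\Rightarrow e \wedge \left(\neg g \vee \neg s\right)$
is never true.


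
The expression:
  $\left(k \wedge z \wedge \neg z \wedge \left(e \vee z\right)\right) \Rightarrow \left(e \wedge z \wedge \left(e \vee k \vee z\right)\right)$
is always true.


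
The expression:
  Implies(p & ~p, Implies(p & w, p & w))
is always true.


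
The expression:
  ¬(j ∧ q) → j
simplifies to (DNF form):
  j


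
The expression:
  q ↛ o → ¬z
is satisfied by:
  {o: True, q: False, z: False}
  {q: False, z: False, o: False}
  {z: True, o: True, q: False}
  {z: True, q: False, o: False}
  {o: True, q: True, z: False}
  {q: True, o: False, z: False}
  {z: True, q: True, o: True}


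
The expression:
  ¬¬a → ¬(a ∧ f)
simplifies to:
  ¬a ∨ ¬f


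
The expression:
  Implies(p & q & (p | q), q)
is always true.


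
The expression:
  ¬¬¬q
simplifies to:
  ¬q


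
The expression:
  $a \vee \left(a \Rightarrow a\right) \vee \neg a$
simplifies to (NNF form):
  $\text{True}$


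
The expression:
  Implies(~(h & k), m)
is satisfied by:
  {k: True, m: True, h: True}
  {k: True, m: True, h: False}
  {m: True, h: True, k: False}
  {m: True, h: False, k: False}
  {k: True, h: True, m: False}


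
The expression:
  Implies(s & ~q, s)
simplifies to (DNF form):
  True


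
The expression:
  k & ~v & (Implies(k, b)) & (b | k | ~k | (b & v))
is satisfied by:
  {b: True, k: True, v: False}


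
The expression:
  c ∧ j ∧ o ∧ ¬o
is never true.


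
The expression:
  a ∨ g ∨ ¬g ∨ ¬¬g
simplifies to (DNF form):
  True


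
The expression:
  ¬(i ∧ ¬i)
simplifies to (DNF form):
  True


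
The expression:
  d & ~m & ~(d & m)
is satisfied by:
  {d: True, m: False}


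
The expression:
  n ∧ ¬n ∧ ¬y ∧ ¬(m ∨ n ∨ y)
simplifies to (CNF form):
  False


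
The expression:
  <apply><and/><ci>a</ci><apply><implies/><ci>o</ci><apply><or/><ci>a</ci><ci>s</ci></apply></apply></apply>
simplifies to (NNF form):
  <ci>a</ci>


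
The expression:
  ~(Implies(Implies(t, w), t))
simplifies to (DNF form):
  ~t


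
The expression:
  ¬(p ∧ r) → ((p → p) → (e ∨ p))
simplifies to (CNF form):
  e ∨ p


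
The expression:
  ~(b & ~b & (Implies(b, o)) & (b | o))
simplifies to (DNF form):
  True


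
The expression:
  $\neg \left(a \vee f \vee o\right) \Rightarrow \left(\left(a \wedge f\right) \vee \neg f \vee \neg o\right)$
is always true.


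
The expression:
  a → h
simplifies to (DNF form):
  h ∨ ¬a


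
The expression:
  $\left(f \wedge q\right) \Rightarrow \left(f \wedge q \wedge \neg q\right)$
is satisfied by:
  {q: False, f: False}
  {f: True, q: False}
  {q: True, f: False}


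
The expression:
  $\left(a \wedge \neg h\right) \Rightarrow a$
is always true.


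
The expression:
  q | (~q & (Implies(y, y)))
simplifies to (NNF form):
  True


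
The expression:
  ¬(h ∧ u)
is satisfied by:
  {h: False, u: False}
  {u: True, h: False}
  {h: True, u: False}


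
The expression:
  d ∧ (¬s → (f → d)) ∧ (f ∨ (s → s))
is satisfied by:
  {d: True}


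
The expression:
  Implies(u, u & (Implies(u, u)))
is always true.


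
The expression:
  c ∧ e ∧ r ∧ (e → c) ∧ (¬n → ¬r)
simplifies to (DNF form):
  c ∧ e ∧ n ∧ r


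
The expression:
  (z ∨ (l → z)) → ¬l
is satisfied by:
  {l: False, z: False}
  {z: True, l: False}
  {l: True, z: False}


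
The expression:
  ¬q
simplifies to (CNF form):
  ¬q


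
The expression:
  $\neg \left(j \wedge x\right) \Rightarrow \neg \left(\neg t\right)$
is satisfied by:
  {x: True, t: True, j: True}
  {x: True, t: True, j: False}
  {t: True, j: True, x: False}
  {t: True, j: False, x: False}
  {x: True, j: True, t: False}


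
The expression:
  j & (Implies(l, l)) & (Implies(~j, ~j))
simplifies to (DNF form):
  j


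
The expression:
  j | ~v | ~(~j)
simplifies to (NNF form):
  j | ~v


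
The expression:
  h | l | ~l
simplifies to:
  True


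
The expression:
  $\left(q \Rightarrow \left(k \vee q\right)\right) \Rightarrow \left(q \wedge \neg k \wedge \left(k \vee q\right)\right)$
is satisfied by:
  {q: True, k: False}


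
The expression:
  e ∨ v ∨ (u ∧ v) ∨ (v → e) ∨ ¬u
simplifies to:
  True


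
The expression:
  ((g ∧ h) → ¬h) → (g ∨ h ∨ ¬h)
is always true.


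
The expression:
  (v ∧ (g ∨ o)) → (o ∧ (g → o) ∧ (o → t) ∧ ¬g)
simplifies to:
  (t ∧ ¬g) ∨ (¬g ∧ ¬o) ∨ ¬v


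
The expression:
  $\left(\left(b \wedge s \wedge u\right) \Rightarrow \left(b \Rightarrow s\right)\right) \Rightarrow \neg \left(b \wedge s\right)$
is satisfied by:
  {s: False, b: False}
  {b: True, s: False}
  {s: True, b: False}


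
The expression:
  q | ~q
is always true.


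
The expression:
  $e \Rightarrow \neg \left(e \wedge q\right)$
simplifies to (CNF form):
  $\neg e \vee \neg q$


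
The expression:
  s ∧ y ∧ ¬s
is never true.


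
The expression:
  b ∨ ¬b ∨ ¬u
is always true.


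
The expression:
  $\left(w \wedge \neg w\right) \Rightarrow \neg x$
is always true.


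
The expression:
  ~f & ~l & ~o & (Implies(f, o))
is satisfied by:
  {o: False, l: False, f: False}


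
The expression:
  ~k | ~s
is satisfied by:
  {s: False, k: False}
  {k: True, s: False}
  {s: True, k: False}


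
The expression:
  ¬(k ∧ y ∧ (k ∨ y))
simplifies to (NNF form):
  ¬k ∨ ¬y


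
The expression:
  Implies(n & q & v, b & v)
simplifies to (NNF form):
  b | ~n | ~q | ~v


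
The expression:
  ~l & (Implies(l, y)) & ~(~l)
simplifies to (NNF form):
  False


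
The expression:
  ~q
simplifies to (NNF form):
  ~q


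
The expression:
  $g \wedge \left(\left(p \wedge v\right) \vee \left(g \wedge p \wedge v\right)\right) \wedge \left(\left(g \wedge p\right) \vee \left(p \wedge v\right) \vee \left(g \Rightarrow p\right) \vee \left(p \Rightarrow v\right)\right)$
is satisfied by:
  {p: True, g: True, v: True}


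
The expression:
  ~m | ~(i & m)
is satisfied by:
  {m: False, i: False}
  {i: True, m: False}
  {m: True, i: False}


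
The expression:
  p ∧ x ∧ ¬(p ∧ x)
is never true.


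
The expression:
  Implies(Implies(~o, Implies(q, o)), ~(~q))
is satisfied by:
  {q: True}


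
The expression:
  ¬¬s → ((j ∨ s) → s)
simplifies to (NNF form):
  True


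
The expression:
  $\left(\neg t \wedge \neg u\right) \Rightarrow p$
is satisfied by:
  {t: True, u: True, p: True}
  {t: True, u: True, p: False}
  {t: True, p: True, u: False}
  {t: True, p: False, u: False}
  {u: True, p: True, t: False}
  {u: True, p: False, t: False}
  {p: True, u: False, t: False}


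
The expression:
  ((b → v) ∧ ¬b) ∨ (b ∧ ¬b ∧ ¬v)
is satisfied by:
  {b: False}


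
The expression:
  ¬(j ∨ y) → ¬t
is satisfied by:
  {y: True, j: True, t: False}
  {y: True, j: False, t: False}
  {j: True, y: False, t: False}
  {y: False, j: False, t: False}
  {y: True, t: True, j: True}
  {y: True, t: True, j: False}
  {t: True, j: True, y: False}


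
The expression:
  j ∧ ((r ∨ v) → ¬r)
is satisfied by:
  {j: True, r: False}


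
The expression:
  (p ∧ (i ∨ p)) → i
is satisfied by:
  {i: True, p: False}
  {p: False, i: False}
  {p: True, i: True}


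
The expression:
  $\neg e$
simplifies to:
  $\neg e$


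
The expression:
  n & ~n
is never true.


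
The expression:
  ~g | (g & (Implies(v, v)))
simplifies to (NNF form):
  True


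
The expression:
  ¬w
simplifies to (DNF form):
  ¬w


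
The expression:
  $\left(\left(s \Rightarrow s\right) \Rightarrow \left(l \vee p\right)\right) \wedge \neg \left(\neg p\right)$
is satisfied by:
  {p: True}


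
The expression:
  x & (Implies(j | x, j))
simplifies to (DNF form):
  j & x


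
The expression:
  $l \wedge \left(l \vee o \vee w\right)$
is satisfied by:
  {l: True}


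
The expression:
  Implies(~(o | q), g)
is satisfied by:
  {q: True, g: True, o: True}
  {q: True, g: True, o: False}
  {q: True, o: True, g: False}
  {q: True, o: False, g: False}
  {g: True, o: True, q: False}
  {g: True, o: False, q: False}
  {o: True, g: False, q: False}
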